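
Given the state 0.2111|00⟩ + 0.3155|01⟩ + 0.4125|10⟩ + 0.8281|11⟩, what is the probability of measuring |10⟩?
0.1702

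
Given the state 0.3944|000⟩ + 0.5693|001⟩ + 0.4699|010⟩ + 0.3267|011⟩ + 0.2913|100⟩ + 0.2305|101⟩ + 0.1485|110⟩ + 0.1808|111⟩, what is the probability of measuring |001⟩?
0.3241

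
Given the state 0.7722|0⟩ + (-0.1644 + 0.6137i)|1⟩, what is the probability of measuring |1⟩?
0.4037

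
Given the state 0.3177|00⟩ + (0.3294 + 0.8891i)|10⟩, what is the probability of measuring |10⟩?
0.899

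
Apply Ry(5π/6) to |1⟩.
-0.9659|0⟩ + 0.2588|1⟩

Ry(5π/6) = [[cos(θ/2), −sin(θ/2)], [sin(θ/2), cos(θ/2)]]; θ = 5π/6, cos(θ/2) ≈ 0.258819, sin(θ/2) ≈ 0.965926.
With a = amp(|0⟩) = 0 and b = amp(|1⟩) = 1:
new amp(|0⟩) = (0.258819)·a + (-0.965926)·b = -0.9659
new amp(|1⟩) = (0.965926)·a + (0.258819)·b = 0.2588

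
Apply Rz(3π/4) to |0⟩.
(0.3827 - 0.9239i)|0⟩

Rz(3π/4) = [[e^(−iθ/2), 0], [0, e^(iθ/2)]] with e^(±iθ/2) = cos(θ/2) ± i·sin(θ/2); θ = 3π/4, cos(θ/2) ≈ 0.382683, sin(θ/2) ≈ 0.92388.
With a = amp(|0⟩) = 1 and b = amp(|1⟩) = 0:
new amp(|0⟩) = (0.382683 - 0.92388i)·a = (0.3827 - 0.9239i)
new amp(|1⟩) = (0.382683 + 0.92388i)·b = 0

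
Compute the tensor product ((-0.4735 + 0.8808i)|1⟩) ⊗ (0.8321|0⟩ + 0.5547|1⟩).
(-0.394 + 0.7329i)|10⟩ + (-0.2627 + 0.4886i)|11⟩

amp(|b₁b₂…⟩) = product of the factor amplitudes for bits b₁, b₂, …; only kets whose every factor amplitude is nonzero survive.
|10⟩: (-0.4735 + 0.8808i)(0.8321) = (-0.394 + 0.7329i)
|11⟩: (-0.4735 + 0.8808i)(0.5547) = (-0.2627 + 0.4886i)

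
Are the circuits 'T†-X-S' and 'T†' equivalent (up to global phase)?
No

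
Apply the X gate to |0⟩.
|1⟩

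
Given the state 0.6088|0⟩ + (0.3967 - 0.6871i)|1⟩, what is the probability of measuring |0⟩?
0.3706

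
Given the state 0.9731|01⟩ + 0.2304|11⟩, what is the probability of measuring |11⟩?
0.05308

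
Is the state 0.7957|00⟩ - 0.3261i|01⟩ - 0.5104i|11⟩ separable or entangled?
Entangled

Writing the state as a|00⟩ + b|01⟩ + c|10⟩ + d|11⟩, it is a product state iff ad − bc = 0.
Here (a, b, c, d) = (0.7957, -0.3261i, 0, -0.5104i): ad − bc = (0.7957)(-0.5104i) − (-0.3261i)(0) = -0.4061i ≠ 0, so the state is entangled.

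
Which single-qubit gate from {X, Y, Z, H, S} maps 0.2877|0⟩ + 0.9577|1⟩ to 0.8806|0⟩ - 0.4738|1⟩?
H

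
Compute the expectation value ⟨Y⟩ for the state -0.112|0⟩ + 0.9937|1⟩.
0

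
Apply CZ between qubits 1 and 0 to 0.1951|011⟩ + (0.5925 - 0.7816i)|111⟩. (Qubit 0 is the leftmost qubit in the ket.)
0.1951|011⟩ + (-0.5925 + 0.7816i)|111⟩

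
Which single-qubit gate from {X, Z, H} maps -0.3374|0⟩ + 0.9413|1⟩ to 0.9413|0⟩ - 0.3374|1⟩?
X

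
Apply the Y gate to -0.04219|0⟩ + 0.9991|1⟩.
-0.9991i|0⟩ - 0.04219i|1⟩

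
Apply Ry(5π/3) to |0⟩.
-0.866|0⟩ + 1/2|1⟩

Ry(5π/3) = [[cos(θ/2), −sin(θ/2)], [sin(θ/2), cos(θ/2)]]; θ = 5π/3, cos(θ/2) ≈ -0.866025, sin(θ/2) ≈ 0.5.
With a = amp(|0⟩) = 1 and b = amp(|1⟩) = 0:
new amp(|0⟩) = (-0.866025)·a + (-0.5)·b = -0.866
new amp(|1⟩) = (0.5)·a + (-0.866025)·b = 1/2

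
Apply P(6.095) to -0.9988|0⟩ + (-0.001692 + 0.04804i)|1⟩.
-0.9988|0⟩ + (0.007325 + 0.04751i)|1⟩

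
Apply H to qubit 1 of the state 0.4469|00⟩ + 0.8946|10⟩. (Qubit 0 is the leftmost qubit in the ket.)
0.316|00⟩ + 0.316|01⟩ + 0.6326|10⟩ + 0.6326|11⟩

H on qubit 1 mixes each pair of kets that differ only in qubit 1: amplitudes (a, b) of (|…0…⟩, |…1…⟩) become ((a + b)/√2, (a − b)/√2). Kets absent from the input have amplitude 0.
(|00⟩, |01⟩): (a, b) = (0.4469, 0) → (0.316, 0.316)
(|10⟩, |11⟩): (a, b) = (0.8946, 0) → (0.6326, 0.6326)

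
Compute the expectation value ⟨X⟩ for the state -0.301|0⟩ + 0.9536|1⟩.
-0.5741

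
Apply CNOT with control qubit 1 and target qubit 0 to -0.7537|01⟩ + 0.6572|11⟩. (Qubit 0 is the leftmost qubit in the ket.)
0.6572|01⟩ - 0.7537|11⟩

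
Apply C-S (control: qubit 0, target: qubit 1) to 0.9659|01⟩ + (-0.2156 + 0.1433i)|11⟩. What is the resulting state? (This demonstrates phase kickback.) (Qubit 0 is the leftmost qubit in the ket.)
0.9659|01⟩ + (-0.1433 - 0.2156i)|11⟩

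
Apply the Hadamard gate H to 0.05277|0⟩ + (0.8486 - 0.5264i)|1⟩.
(0.6374 - 0.3722i)|0⟩ + (-0.5627 + 0.3722i)|1⟩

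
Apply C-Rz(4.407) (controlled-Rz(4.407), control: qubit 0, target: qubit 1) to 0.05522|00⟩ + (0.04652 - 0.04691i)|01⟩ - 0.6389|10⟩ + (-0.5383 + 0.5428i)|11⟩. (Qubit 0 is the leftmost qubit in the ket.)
0.05522|00⟩ + (0.04652 - 0.04691i)|01⟩ + (0.3778 + 0.5152i)|10⟩ + (-0.1194 - 0.7551i)|11⟩

C-Rz(4.407) leaves the control-|0⟩ kets |00⟩, |01⟩ unchanged and applies Rz(4.407) to qubit 1 on the control-|1⟩ pair (|10⟩, |11⟩).
Rz(4.407) = [[e^(−iθ/2), 0], [0, e^(iθ/2)]] with e^(±iθ/2) = cos(θ/2) ± i·sin(θ/2); θ = 4.407, cos(θ/2) ≈ -0.591327, sin(θ/2) ≈ 0.806432.
With a = amp(|10⟩) = -0.6389 and b = amp(|11⟩) = (-0.5383 + 0.5428i):
new amp(|10⟩) = (-0.591327 - 0.806432i)·a = (0.3778 + 0.5152i)
new amp(|11⟩) = (-0.591327 + 0.806432i)·b = (-0.1194 - 0.7551i)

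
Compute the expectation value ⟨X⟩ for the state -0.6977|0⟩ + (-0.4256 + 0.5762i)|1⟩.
0.5939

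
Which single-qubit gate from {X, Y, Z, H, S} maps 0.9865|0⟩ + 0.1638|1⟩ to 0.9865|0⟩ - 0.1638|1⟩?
Z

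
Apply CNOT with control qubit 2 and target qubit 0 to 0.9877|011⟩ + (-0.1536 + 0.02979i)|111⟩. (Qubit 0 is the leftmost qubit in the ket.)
(-0.1536 + 0.02979i)|011⟩ + 0.9877|111⟩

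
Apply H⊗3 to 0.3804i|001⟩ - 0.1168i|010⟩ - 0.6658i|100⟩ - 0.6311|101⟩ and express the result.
(-0.2231 - 0.1422i)|000⟩ + (0.2231 - 0.4112i)|001⟩ + (-0.2231 - 0.05961i)|010⟩ + (0.2231 - 0.3286i)|011⟩ + (0.2231 + 0.3286i)|100⟩ + (-0.2231 + 0.05961i)|101⟩ + (0.2231 + 0.4112i)|110⟩ + (-0.2231 + 0.1422i)|111⟩

H⊗3 gives amp(|y⟩) = (1/2√2) Σ_x (−1)^(x·y) amp(|x⟩), where x·y is the number of positions in which both x and y have a 1.
|000⟩: (0.3804i - 0.1168i - 0.6658i - 0.6311)/(2√2) = (-0.2231 - 0.1422i)
|001⟩: (-0.3804i - 0.1168i - 0.6658i + 0.6311)/(2√2) = (0.2231 - 0.4112i)
|010⟩: (0.3804i + 0.1168i - 0.6658i - 0.6311)/(2√2) = (-0.2231 - 0.05961i)
|011⟩: (-0.3804i + 0.1168i - 0.6658i + 0.6311)/(2√2) = (0.2231 - 0.3286i)
|100⟩: (0.3804i - 0.1168i + 0.6658i + 0.6311)/(2√2) = (0.2231 + 0.3286i)
|101⟩: (-0.3804i - 0.1168i + 0.6658i - 0.6311)/(2√2) = (-0.2231 + 0.05961i)
|110⟩: (0.3804i + 0.1168i + 0.6658i + 0.6311)/(2√2) = (0.2231 + 0.4112i)
|111⟩: (-0.3804i + 0.1168i + 0.6658i - 0.6311)/(2√2) = (-0.2231 + 0.1422i)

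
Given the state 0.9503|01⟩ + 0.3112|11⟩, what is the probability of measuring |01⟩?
0.9031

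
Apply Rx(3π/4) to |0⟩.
0.3827|0⟩ - 0.9239i|1⟩

Rx(3π/4) = [[cos(θ/2), −i·sin(θ/2)], [−i·sin(θ/2), cos(θ/2)]]; θ = 3π/4, cos(θ/2) ≈ 0.382683, sin(θ/2) ≈ 0.92388.
With a = amp(|0⟩) = 1 and b = amp(|1⟩) = 0:
new amp(|0⟩) = (0.382683)·a + (-0.92388i)·b = 0.3827
new amp(|1⟩) = (-0.92388i)·a + (0.382683)·b = -0.9239i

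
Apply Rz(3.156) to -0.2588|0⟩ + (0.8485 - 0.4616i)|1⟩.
(0.001864 + 0.2588i)|0⟩ + (0.4555 + 0.8518i)|1⟩

Rz(3.156) = [[e^(−iθ/2), 0], [0, e^(iθ/2)]] with e^(±iθ/2) = cos(θ/2) ± i·sin(θ/2); θ = 3.156, cos(θ/2) ≈ -0.00720361, sin(θ/2) ≈ 0.999974.
With a = amp(|0⟩) = -0.2588 and b = amp(|1⟩) = (0.8485 - 0.4616i):
new amp(|0⟩) = (-0.00720361 - 0.999974i)·a = (0.001864 + 0.2588i)
new amp(|1⟩) = (-0.00720361 + 0.999974i)·b = (0.4555 + 0.8518i)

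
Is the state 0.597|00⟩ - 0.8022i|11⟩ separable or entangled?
Entangled

Writing the state as a|00⟩ + b|01⟩ + c|10⟩ + d|11⟩, it is a product state iff ad − bc = 0.
Here (a, b, c, d) = (0.597, 0, 0, -0.8022i): ad − bc = (0.597)(-0.8022i) − (0)(0) = -0.4789i ≠ 0, so the state is entangled.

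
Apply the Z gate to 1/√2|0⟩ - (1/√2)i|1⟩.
1/√2|0⟩ + (1/√2)i|1⟩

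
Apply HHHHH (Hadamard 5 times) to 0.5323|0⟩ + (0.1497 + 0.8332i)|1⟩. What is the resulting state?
(0.4822 + 0.5892i)|0⟩ + (0.2705 - 0.5892i)|1⟩

H² = I, so H^5 = H: a single Hadamard. With (a, b) = (0.5323, (0.1497 + 0.8332i)), H gives ((a + b)/√2, (a − b)/√2) = ((0.4822 + 0.5892i), (0.2705 - 0.5892i)).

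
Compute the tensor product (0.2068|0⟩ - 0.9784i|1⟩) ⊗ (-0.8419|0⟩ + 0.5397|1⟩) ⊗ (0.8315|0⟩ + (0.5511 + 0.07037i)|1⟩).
-0.1448|000⟩ + (-0.09595 - 0.01225i)|001⟩ + 0.0928|010⟩ + (0.06151 + 0.007854i)|011⟩ + 0.6849i|100⟩ + (-0.05796 + 0.4539i)|101⟩ - 0.4391i|110⟩ + (0.03716 - 0.291i)|111⟩

amp(|b₁b₂…⟩) = product of the factor amplitudes for bits b₁, b₂, …; only kets whose every factor amplitude is nonzero survive.
|000⟩: (0.2068)(-0.8419)(0.8315) = -0.1448
|001⟩: (0.2068)(-0.8419)(0.5511 + 0.07037i) = (-0.09595 - 0.01225i)
|010⟩: (0.2068)(0.5397)(0.8315) = 0.0928
|011⟩: (0.2068)(0.5397)(0.5511 + 0.07037i) = (0.06151 + 0.007854i)
|100⟩: (-0.9784i)(-0.8419)(0.8315) = 0.6849i
|101⟩: (-0.9784i)(-0.8419)(0.5511 + 0.07037i) = (-0.05796 + 0.4539i)
|110⟩: (-0.9784i)(0.5397)(0.8315) = -0.4391i
|111⟩: (-0.9784i)(0.5397)(0.5511 + 0.07037i) = (0.03716 - 0.291i)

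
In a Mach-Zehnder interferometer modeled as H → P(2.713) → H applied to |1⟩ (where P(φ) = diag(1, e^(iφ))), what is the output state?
(0.9548 - 0.2078i)|0⟩ + (0.04522 + 0.2078i)|1⟩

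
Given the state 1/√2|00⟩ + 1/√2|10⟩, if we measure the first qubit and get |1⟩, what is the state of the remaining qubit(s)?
|0⟩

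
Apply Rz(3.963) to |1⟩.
(-0.3993 + 0.9168i)|1⟩

Rz(3.963) = [[e^(−iθ/2), 0], [0, e^(iθ/2)]] with e^(±iθ/2) = cos(θ/2) ± i·sin(θ/2); θ = 3.963, cos(θ/2) ≈ -0.399255, sin(θ/2) ≈ 0.91684.
With a = amp(|0⟩) = 0 and b = amp(|1⟩) = 1:
new amp(|0⟩) = (-0.399255 - 0.91684i)·a = 0
new amp(|1⟩) = (-0.399255 + 0.91684i)·b = (-0.3993 + 0.9168i)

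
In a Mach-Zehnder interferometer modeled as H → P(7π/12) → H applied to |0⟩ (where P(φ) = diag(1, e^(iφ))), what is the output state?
(0.3706 + 0.483i)|0⟩ + (0.6294 - 0.483i)|1⟩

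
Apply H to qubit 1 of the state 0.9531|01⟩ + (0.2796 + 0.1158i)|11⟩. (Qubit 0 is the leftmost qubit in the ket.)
0.6739|00⟩ - 0.6739|01⟩ + (0.1977 + 0.08188i)|10⟩ + (-0.1977 - 0.08188i)|11⟩

H on qubit 1 mixes each pair of kets that differ only in qubit 1: amplitudes (a, b) of (|…0…⟩, |…1…⟩) become ((a + b)/√2, (a − b)/√2). Kets absent from the input have amplitude 0.
(|00⟩, |01⟩): (a, b) = (0, 0.9531) → (0.6739, -0.6739)
(|10⟩, |11⟩): (a, b) = (0, (0.2796 + 0.1158i)) → ((0.1977 + 0.08188i), (-0.1977 - 0.08188i))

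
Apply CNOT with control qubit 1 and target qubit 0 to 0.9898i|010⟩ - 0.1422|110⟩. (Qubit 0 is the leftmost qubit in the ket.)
-0.1422|010⟩ + 0.9898i|110⟩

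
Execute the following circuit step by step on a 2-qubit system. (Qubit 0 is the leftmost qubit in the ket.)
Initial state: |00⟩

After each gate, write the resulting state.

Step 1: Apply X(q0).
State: |10⟩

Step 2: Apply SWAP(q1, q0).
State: |01⟩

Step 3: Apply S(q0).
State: |01⟩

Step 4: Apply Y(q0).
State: i|11⟩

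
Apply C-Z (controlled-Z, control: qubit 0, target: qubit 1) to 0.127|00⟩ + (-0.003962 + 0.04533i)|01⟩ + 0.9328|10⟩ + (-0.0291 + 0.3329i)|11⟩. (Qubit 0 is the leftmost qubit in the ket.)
0.127|00⟩ + (-0.003962 + 0.04533i)|01⟩ + 0.9328|10⟩ + (0.0291 - 0.3329i)|11⟩

C-Z leaves the control-|0⟩ kets |00⟩, |01⟩ unchanged and applies Z to qubit 1 on the control-|1⟩ pair (|10⟩, |11⟩).
Z = [[1, 0], [0, -1]].
With a = amp(|10⟩) = 0.9328 and b = amp(|11⟩) = (-0.0291 + 0.3329i):
new amp(|10⟩) = (1)·a = 0.9328
new amp(|11⟩) = (-1)·b = (0.0291 - 0.3329i)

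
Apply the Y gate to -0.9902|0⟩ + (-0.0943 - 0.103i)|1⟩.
(-0.103 + 0.0943i)|0⟩ - 0.9902i|1⟩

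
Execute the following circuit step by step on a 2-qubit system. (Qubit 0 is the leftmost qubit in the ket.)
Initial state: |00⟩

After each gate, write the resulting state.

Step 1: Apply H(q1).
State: 1/√2|00⟩ + 1/√2|01⟩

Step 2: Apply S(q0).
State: 1/√2|00⟩ + 1/√2|01⟩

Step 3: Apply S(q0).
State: 1/√2|00⟩ + 1/√2|01⟩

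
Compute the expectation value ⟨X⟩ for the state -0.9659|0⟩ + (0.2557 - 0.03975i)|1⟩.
-0.494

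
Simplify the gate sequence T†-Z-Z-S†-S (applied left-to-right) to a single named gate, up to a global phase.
T†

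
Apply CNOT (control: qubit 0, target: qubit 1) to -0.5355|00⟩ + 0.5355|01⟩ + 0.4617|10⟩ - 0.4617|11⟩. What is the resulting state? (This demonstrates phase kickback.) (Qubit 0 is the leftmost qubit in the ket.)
-0.5355|00⟩ + 0.5355|01⟩ - 0.4617|10⟩ + 0.4617|11⟩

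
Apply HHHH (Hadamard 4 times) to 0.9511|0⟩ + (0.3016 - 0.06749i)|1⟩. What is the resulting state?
0.9511|0⟩ + (0.3016 - 0.06749i)|1⟩

H² = I, so an even number of Hadamards cancels: H^4 = I and the state is unchanged.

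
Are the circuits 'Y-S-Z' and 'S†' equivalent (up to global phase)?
No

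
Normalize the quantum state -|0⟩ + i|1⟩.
-1/√2|0⟩ + (1/√2)i|1⟩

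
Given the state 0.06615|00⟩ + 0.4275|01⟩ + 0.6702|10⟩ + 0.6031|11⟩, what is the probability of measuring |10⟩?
0.4492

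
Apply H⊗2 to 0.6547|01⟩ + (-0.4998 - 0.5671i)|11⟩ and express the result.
(0.07745 - 0.2836i)|00⟩ + (-0.07745 + 0.2836i)|01⟩ + (0.5773 + 0.2836i)|10⟩ + (-0.5773 - 0.2836i)|11⟩

H⊗2 gives amp(|y⟩) = (1/2) Σ_x (−1)^(x·y) amp(|x⟩), where x·y is the number of positions in which both x and y have a 1.
|00⟩: (0.6547 + (-0.4998 - 0.5671i))/2 = (0.07745 - 0.2836i)
|01⟩: (-0.6547 - (-0.4998 - 0.5671i))/2 = (-0.07745 + 0.2836i)
|10⟩: (0.6547 - (-0.4998 - 0.5671i))/2 = (0.5773 + 0.2836i)
|11⟩: (-0.6547 + (-0.4998 - 0.5671i))/2 = (-0.5773 - 0.2836i)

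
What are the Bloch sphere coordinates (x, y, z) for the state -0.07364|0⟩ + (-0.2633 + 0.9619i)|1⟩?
(0.03878, -0.1417, -0.9892)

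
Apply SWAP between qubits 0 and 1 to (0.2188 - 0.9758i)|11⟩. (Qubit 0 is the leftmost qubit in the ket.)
(0.2188 - 0.9758i)|11⟩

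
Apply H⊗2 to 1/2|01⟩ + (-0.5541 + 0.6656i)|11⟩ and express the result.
(-0.02705 + 0.3328i)|00⟩ + (0.02705 - 0.3328i)|01⟩ + (0.5271 - 0.3328i)|10⟩ + (-0.5271 + 0.3328i)|11⟩

H⊗2 gives amp(|y⟩) = (1/2) Σ_x (−1)^(x·y) amp(|x⟩), where x·y is the number of positions in which both x and y have a 1.
|00⟩: (1/2 + (-0.5541 + 0.6656i))/2 = (-0.02705 + 0.3328i)
|01⟩: (-1/2 - (-0.5541 + 0.6656i))/2 = (0.02705 - 0.3328i)
|10⟩: (1/2 - (-0.5541 + 0.6656i))/2 = (0.5271 - 0.3328i)
|11⟩: (-1/2 + (-0.5541 + 0.6656i))/2 = (-0.5271 + 0.3328i)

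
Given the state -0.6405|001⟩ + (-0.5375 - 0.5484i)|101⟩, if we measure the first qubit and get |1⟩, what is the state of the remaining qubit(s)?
(-0.7 - 0.7142i)|01⟩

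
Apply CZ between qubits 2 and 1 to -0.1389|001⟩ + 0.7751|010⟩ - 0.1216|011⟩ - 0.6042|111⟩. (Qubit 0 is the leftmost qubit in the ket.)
-0.1389|001⟩ + 0.7751|010⟩ + 0.1216|011⟩ + 0.6042|111⟩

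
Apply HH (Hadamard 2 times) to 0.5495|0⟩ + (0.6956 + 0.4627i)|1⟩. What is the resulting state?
0.5495|0⟩ + (0.6956 + 0.4627i)|1⟩

H² = I, so an even number of Hadamards cancels: H^2 = I and the state is unchanged.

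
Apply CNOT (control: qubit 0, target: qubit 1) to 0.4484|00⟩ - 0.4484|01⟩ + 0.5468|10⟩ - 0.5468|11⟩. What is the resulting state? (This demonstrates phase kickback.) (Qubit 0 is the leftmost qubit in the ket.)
0.4484|00⟩ - 0.4484|01⟩ - 0.5468|10⟩ + 0.5468|11⟩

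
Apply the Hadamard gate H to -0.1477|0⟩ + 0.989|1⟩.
0.5949|0⟩ - 0.8038|1⟩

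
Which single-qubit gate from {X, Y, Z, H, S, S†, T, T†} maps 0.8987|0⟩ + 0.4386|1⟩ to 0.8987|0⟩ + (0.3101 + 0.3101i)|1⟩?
T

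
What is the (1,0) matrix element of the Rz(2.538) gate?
0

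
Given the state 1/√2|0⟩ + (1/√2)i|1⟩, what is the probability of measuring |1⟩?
1/2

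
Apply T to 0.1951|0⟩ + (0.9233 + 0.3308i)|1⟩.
0.1951|0⟩ + (0.419 + 0.8868i)|1⟩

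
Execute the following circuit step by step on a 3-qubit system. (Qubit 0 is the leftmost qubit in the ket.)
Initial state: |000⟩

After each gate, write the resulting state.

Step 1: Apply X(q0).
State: |100⟩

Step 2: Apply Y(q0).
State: -i|000⟩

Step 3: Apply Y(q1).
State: |010⟩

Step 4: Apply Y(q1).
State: -i|000⟩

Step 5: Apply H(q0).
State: -(1/√2)i|000⟩ - (1/√2)i|100⟩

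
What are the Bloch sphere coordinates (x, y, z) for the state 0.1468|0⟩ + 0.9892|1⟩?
(0.2904, 0, -0.957)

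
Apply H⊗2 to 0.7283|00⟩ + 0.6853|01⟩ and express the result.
0.7068|00⟩ + 0.0215|01⟩ + 0.7068|10⟩ + 0.0215|11⟩

H⊗2 gives amp(|y⟩) = (1/2) Σ_x (−1)^(x·y) amp(|x⟩), where x·y is the number of positions in which both x and y have a 1.
|00⟩: (0.7283 + 0.6853)/2 = 0.7068
|01⟩: (0.7283 - 0.6853)/2 = 0.0215
|10⟩: (0.7283 + 0.6853)/2 = 0.7068
|11⟩: (0.7283 - 0.6853)/2 = 0.0215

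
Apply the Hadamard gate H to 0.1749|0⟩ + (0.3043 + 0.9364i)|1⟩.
(0.3388 + 0.6621i)|0⟩ + (-0.0915 - 0.6621i)|1⟩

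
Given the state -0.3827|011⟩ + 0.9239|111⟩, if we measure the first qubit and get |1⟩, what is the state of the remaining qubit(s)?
|11⟩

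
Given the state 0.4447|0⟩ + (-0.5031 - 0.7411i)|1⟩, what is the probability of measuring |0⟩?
0.1978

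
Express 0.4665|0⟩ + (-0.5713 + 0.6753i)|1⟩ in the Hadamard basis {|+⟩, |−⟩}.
(-0.0741 + 0.4775i)|+⟩ + (0.7338 - 0.4775i)|−⟩

With |ψ⟩ = α|0⟩ + β|1⟩, the Hadamard-basis coefficients are ⟨+|ψ⟩ = (α + β)/√2 and ⟨−|ψ⟩ = (α − β)/√2.
Here α = 0.4665, β = (-0.5713 + 0.6753i): (α + β)/√2 = (-0.0741 + 0.4775i), (α − β)/√2 = (0.7338 - 0.4775i).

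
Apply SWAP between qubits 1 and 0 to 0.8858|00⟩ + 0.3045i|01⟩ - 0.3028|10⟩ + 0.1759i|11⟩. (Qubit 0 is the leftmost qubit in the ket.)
0.8858|00⟩ - 0.3028|01⟩ + 0.3045i|10⟩ + 0.1759i|11⟩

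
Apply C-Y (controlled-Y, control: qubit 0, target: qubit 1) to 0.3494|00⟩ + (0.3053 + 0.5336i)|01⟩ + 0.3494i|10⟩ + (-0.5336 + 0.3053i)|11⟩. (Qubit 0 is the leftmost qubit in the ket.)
0.3494|00⟩ + (0.3053 + 0.5336i)|01⟩ + (0.3053 + 0.5336i)|10⟩ - 0.3494|11⟩

C-Y leaves the control-|0⟩ kets |00⟩, |01⟩ unchanged and applies Y to qubit 1 on the control-|1⟩ pair (|10⟩, |11⟩).
Y = [[0, -i], [i, 0]].
With a = amp(|10⟩) = 0.3494i and b = amp(|11⟩) = (-0.5336 + 0.3053i):
new amp(|10⟩) = (-i)·b = (0.3053 + 0.5336i)
new amp(|11⟩) = (i)·a = -0.3494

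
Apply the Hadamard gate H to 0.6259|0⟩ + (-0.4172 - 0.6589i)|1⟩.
(0.1476 - 0.4659i)|0⟩ + (0.7376 + 0.4659i)|1⟩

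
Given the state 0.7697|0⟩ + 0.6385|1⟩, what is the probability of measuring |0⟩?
0.5924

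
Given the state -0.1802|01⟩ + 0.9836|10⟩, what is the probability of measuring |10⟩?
0.9675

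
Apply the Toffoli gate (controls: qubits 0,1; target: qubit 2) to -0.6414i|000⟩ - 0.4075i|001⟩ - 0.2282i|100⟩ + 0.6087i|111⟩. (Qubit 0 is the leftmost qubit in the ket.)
-0.6414i|000⟩ - 0.4075i|001⟩ - 0.2282i|100⟩ + 0.6087i|110⟩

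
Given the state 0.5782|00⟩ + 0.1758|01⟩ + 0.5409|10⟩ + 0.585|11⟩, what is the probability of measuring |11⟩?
0.3422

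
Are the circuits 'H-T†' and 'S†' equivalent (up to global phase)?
No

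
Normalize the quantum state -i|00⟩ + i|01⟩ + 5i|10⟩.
-0.1925i|00⟩ + 0.1925i|01⟩ + 0.9623i|10⟩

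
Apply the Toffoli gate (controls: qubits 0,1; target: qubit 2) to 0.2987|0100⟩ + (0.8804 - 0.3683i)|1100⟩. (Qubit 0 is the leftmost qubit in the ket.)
0.2987|0100⟩ + (0.8804 - 0.3683i)|1110⟩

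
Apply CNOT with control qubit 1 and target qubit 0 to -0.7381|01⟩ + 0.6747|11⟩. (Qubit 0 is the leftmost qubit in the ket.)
0.6747|01⟩ - 0.7381|11⟩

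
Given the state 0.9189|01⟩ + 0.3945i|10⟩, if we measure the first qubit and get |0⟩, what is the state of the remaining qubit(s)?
|1⟩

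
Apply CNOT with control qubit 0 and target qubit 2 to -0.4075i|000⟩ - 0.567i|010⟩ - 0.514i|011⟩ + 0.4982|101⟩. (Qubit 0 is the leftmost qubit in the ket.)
-0.4075i|000⟩ - 0.567i|010⟩ - 0.514i|011⟩ + 0.4982|100⟩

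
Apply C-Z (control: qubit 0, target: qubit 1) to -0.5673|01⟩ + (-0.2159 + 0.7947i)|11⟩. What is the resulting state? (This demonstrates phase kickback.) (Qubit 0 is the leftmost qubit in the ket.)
-0.5673|01⟩ + (0.2159 - 0.7947i)|11⟩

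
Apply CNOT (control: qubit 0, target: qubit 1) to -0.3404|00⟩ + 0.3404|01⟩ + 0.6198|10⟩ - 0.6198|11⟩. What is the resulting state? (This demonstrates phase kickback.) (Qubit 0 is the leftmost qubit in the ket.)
-0.3404|00⟩ + 0.3404|01⟩ - 0.6198|10⟩ + 0.6198|11⟩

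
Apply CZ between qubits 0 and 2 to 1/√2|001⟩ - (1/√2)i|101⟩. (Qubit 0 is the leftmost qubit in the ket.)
1/√2|001⟩ + (1/√2)i|101⟩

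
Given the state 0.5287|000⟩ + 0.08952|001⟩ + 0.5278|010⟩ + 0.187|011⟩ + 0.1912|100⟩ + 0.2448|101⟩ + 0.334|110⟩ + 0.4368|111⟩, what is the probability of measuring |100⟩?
0.03656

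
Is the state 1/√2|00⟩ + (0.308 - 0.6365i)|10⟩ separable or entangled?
Separable

Writing the state as a|00⟩ + b|01⟩ + c|10⟩ + d|11⟩, it is a product state iff ad − bc = 0.
Here (a, b, c, d) = (1/√2, 0, (0.308 - 0.6365i), 0): ad − bc = (1/√2)(0) − (0)(0.308 - 0.6365i) = 0, so the state is separable.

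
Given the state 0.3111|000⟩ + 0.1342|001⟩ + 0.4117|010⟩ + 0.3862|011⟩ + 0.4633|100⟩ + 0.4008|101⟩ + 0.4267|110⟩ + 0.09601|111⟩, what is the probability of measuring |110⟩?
0.1821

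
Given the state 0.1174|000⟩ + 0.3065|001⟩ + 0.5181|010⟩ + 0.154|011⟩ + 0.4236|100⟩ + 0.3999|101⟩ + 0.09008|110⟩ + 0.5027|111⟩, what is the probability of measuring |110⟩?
0.008114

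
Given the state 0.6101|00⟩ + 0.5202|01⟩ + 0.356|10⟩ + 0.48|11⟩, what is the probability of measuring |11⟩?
0.2304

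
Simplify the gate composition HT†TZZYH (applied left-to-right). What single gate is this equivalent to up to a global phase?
Y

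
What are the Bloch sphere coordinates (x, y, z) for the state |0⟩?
(0, 0, 1)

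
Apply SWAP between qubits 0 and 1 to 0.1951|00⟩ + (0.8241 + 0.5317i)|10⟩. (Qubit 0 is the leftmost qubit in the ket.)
0.1951|00⟩ + (0.8241 + 0.5317i)|01⟩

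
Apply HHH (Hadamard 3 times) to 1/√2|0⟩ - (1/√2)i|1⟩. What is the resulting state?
(1/2 - (1/2)i)|0⟩ + (1/2 + (1/2)i)|1⟩

H² = I, so H^3 = H: a single Hadamard. With (a, b) = (1/√2, -(1/√2)i), H gives ((a + b)/√2, (a − b)/√2) = ((1/2 - (1/2)i), (1/2 + (1/2)i)).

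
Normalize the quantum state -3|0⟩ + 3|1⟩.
-1/√2|0⟩ + 1/√2|1⟩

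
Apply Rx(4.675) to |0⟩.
-0.6938|0⟩ - 0.7202i|1⟩

Rx(4.675) = [[cos(θ/2), −i·sin(θ/2)], [−i·sin(θ/2), cos(θ/2)]]; θ = 4.675, cos(θ/2) ≈ -0.693765, sin(θ/2) ≈ 0.720201.
With a = amp(|0⟩) = 1 and b = amp(|1⟩) = 0:
new amp(|0⟩) = (-0.693765)·a + (-0.720201i)·b = -0.6938
new amp(|1⟩) = (-0.720201i)·a + (-0.693765)·b = -0.7202i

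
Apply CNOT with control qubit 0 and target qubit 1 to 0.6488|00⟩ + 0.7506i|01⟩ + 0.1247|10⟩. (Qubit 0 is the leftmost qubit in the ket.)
0.6488|00⟩ + 0.7506i|01⟩ + 0.1247|11⟩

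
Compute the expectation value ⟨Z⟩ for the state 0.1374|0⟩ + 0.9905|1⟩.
-0.9622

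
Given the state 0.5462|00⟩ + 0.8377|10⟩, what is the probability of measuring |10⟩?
0.7017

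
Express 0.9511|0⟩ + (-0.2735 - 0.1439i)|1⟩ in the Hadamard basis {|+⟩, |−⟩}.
(0.4791 - 0.1018i)|+⟩ + (0.8659 + 0.1018i)|−⟩

With |ψ⟩ = α|0⟩ + β|1⟩, the Hadamard-basis coefficients are ⟨+|ψ⟩ = (α + β)/√2 and ⟨−|ψ⟩ = (α − β)/√2.
Here α = 0.9511, β = (-0.2735 - 0.1439i): (α + β)/√2 = (0.4791 - 0.1018i), (α − β)/√2 = (0.8659 + 0.1018i).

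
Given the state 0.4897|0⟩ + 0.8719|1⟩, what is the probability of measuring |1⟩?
0.7602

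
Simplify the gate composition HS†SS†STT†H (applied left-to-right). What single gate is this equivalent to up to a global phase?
I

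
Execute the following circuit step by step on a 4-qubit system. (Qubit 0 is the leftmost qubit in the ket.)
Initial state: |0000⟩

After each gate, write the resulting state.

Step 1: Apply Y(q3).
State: i|0001⟩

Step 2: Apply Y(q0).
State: -|1001⟩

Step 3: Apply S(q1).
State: -|1001⟩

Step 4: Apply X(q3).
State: -|1000⟩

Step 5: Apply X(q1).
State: -|1100⟩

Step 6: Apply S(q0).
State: -i|1100⟩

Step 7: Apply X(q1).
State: -i|1000⟩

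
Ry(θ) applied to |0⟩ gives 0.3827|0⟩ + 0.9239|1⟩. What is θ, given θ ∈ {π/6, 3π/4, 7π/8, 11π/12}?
3π/4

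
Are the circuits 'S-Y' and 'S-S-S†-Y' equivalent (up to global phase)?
Yes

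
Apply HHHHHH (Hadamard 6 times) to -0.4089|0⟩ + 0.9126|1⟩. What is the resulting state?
-0.4089|0⟩ + 0.9126|1⟩

H² = I, so an even number of Hadamards cancels: H^6 = I and the state is unchanged.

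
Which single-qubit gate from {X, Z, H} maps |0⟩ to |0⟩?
Z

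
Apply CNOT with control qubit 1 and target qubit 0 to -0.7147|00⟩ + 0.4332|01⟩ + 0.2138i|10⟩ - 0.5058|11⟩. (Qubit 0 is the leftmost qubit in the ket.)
-0.7147|00⟩ - 0.5058|01⟩ + 0.2138i|10⟩ + 0.4332|11⟩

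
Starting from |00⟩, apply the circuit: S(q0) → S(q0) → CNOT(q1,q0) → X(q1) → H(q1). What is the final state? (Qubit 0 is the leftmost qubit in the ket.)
1/√2|00⟩ - 1/√2|01⟩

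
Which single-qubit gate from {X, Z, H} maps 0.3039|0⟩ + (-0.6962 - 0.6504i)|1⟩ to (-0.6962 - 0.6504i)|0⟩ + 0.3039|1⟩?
X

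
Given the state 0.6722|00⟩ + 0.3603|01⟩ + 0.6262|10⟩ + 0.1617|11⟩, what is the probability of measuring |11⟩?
0.02615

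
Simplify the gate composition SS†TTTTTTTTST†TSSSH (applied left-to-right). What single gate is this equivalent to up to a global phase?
H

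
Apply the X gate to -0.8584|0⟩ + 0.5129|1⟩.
0.5129|0⟩ - 0.8584|1⟩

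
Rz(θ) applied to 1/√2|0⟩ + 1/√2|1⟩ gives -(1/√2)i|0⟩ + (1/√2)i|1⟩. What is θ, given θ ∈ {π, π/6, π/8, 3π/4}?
π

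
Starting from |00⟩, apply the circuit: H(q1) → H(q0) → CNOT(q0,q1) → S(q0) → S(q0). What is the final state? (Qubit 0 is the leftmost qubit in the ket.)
1/2|00⟩ + 1/2|01⟩ - 1/2|10⟩ - 1/2|11⟩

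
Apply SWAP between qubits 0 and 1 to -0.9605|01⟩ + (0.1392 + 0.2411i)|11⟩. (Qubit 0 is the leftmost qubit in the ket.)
-0.9605|10⟩ + (0.1392 + 0.2411i)|11⟩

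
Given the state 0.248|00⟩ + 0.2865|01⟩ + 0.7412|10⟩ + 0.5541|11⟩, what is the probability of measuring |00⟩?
0.0615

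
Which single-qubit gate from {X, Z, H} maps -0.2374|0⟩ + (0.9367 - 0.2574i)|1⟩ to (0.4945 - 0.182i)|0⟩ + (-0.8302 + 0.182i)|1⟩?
H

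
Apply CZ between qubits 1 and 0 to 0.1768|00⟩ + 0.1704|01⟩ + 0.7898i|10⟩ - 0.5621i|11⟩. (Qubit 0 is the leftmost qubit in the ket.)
0.1768|00⟩ + 0.1704|01⟩ + 0.7898i|10⟩ + 0.5621i|11⟩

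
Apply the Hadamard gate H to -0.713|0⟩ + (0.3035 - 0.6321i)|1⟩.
(-0.2896 - 0.447i)|0⟩ + (-0.7188 + 0.447i)|1⟩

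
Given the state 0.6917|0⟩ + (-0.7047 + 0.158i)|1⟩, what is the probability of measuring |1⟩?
0.5216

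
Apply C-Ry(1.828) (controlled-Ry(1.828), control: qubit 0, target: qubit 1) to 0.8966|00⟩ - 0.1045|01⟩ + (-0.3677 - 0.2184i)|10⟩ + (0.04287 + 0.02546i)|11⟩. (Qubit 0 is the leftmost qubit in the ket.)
0.8966|00⟩ - 0.1045|01⟩ + (-0.2585 - 0.1535i)|10⟩ + (-0.265 - 0.1574i)|11⟩

C-Ry(1.828) leaves the control-|0⟩ kets |00⟩, |01⟩ unchanged and applies Ry(1.828) to qubit 1 on the control-|1⟩ pair (|10⟩, |11⟩).
Ry(1.828) = [[cos(θ/2), −sin(θ/2)], [sin(θ/2), cos(θ/2)]]; θ = 1.828, cos(θ/2) ≈ 0.610583, sin(θ/2) ≈ 0.791952.
With a = amp(|10⟩) = (-0.3677 - 0.2184i) and b = amp(|11⟩) = (0.04287 + 0.02546i):
new amp(|10⟩) = (0.610583)·a + (-0.791952)·b = (-0.2585 - 0.1535i)
new amp(|11⟩) = (0.791952)·a + (0.610583)·b = (-0.265 - 0.1574i)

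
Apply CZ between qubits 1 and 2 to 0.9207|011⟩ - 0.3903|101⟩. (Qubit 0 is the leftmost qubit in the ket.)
-0.9207|011⟩ - 0.3903|101⟩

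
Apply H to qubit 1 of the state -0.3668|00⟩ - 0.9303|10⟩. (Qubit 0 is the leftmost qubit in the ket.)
-0.2594|00⟩ - 0.2594|01⟩ - 0.6578|10⟩ - 0.6578|11⟩

H on qubit 1 mixes each pair of kets that differ only in qubit 1: amplitudes (a, b) of (|…0…⟩, |…1…⟩) become ((a + b)/√2, (a − b)/√2). Kets absent from the input have amplitude 0.
(|00⟩, |01⟩): (a, b) = (-0.3668, 0) → (-0.2594, -0.2594)
(|10⟩, |11⟩): (a, b) = (-0.9303, 0) → (-0.6578, -0.6578)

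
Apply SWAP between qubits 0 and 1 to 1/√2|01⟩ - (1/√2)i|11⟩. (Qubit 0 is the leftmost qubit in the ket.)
1/√2|10⟩ - (1/√2)i|11⟩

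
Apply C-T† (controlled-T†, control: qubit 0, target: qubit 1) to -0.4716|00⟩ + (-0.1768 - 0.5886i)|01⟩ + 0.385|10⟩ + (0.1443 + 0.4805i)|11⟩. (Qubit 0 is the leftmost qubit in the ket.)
-0.4716|00⟩ + (-0.1768 - 0.5886i)|01⟩ + 0.385|10⟩ + (0.4418 + 0.2377i)|11⟩

C-T† leaves the control-|0⟩ kets |00⟩, |01⟩ unchanged and applies T† to qubit 1 on the control-|1⟩ pair (|10⟩, |11⟩).
T† = [[1, 0], [0, (1/√2 - (1/√2)i)]].
With a = amp(|10⟩) = 0.385 and b = amp(|11⟩) = (0.1443 + 0.4805i):
new amp(|10⟩) = (1)·a = 0.385
new amp(|11⟩) = (1/√2 - (1/√2)i)·b = (0.4418 + 0.2377i)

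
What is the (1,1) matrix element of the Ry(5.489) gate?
-0.9222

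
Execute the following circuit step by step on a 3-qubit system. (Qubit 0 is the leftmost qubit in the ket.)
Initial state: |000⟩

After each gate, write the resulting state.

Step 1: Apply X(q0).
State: |100⟩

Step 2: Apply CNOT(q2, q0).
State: |100⟩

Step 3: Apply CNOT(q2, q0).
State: |100⟩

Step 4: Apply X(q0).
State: |000⟩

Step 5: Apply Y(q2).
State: i|001⟩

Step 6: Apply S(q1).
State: i|001⟩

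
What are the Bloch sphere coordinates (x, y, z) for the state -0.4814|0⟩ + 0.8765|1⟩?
(-0.8439, 0, -0.5365)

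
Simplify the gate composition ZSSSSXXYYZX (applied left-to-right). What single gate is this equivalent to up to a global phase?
X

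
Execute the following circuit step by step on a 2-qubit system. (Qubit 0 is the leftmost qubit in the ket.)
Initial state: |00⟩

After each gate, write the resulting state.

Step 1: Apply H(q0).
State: 1/√2|00⟩ + 1/√2|10⟩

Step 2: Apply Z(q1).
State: 1/√2|00⟩ + 1/√2|10⟩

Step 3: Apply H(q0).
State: |00⟩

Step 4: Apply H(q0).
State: 1/√2|00⟩ + 1/√2|10⟩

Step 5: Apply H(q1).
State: 1/2|00⟩ + 1/2|01⟩ + 1/2|10⟩ + 1/2|11⟩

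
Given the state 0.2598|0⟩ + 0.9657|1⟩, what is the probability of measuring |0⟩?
0.0675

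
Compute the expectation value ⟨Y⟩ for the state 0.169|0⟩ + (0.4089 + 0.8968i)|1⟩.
0.3031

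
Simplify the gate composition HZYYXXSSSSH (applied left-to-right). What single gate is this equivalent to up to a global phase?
X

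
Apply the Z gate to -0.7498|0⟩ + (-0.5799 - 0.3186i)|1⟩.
-0.7498|0⟩ + (0.5799 + 0.3186i)|1⟩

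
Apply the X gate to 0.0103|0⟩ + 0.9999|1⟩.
0.9999|0⟩ + 0.0103|1⟩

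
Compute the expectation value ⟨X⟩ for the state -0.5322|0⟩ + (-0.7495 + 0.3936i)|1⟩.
0.7978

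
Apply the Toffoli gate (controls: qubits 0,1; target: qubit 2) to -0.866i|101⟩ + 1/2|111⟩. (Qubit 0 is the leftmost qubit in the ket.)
-0.866i|101⟩ + 1/2|110⟩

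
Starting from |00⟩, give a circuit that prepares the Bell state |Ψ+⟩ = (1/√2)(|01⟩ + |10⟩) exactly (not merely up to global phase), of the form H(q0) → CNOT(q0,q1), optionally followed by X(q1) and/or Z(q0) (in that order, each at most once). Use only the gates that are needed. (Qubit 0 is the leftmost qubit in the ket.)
H(q0) → CNOT(q0,q1) → X(q1)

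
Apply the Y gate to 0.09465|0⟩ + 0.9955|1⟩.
-0.9955i|0⟩ + 0.09465i|1⟩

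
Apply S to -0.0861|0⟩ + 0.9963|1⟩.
-0.0861|0⟩ + 0.9963i|1⟩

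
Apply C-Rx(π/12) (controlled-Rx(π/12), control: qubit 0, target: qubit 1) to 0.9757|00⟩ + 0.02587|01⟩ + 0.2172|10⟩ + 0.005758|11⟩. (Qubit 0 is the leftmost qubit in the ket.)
0.9757|00⟩ + 0.02587|01⟩ + (0.2153 - 0.0007516i)|10⟩ + (0.005709 - 0.02835i)|11⟩

C-Rx(π/12) leaves the control-|0⟩ kets |00⟩, |01⟩ unchanged and applies Rx(π/12) to qubit 1 on the control-|1⟩ pair (|10⟩, |11⟩).
Rx(π/12) = [[cos(θ/2), −i·sin(θ/2)], [−i·sin(θ/2), cos(θ/2)]]; θ = π/12, cos(θ/2) ≈ 0.991445, sin(θ/2) ≈ 0.130526.
With a = amp(|10⟩) = 0.2172 and b = amp(|11⟩) = 0.005758:
new amp(|10⟩) = (0.991445)·a + (-0.130526i)·b = (0.2153 - 0.0007516i)
new amp(|11⟩) = (-0.130526i)·a + (0.991445)·b = (0.005709 - 0.02835i)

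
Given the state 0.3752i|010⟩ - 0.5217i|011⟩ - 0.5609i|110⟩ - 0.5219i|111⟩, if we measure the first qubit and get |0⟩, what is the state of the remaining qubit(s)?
0.5839i|10⟩ - 0.8118i|11⟩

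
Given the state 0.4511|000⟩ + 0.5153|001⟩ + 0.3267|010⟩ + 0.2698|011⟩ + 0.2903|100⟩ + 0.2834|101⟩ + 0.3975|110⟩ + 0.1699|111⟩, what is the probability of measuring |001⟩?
0.2655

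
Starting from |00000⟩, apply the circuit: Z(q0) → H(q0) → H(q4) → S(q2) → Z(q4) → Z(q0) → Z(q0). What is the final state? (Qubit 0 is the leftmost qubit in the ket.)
1/2|00000⟩ - 1/2|00001⟩ + 1/2|10000⟩ - 1/2|10001⟩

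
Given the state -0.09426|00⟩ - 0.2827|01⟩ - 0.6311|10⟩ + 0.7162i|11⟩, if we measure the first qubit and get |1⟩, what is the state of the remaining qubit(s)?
-0.6611|0⟩ + 0.7503i|1⟩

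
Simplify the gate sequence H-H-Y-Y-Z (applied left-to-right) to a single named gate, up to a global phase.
Z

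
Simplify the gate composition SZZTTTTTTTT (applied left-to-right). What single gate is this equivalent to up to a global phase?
S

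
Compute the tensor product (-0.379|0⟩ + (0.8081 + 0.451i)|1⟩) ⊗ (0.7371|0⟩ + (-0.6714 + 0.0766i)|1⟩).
-0.2794|00⟩ + (0.2545 - 0.02903i)|01⟩ + (0.5957 + 0.3324i)|10⟩ + (-0.5771 - 0.2409i)|11⟩

amp(|b₁b₂…⟩) = product of the factor amplitudes for bits b₁, b₂, …; only kets whose every factor amplitude is nonzero survive.
|00⟩: (-0.379)(0.7371) = -0.2794
|01⟩: (-0.379)(-0.6714 + 0.0766i) = (0.2545 - 0.02903i)
|10⟩: (0.8081 + 0.451i)(0.7371) = (0.5957 + 0.3324i)
|11⟩: (0.8081 + 0.451i)(-0.6714 + 0.0766i) = (-0.5771 - 0.2409i)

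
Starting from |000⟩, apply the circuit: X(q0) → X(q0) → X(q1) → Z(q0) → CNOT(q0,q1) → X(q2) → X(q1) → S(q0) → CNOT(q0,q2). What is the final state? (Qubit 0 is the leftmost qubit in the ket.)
|001⟩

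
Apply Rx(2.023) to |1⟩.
-0.8476i|0⟩ + 0.5306|1⟩

Rx(2.023) = [[cos(θ/2), −i·sin(θ/2)], [−i·sin(θ/2), cos(θ/2)]]; θ = 2.023, cos(θ/2) ≈ 0.53059, sin(θ/2) ≈ 0.847629.
With a = amp(|0⟩) = 0 and b = amp(|1⟩) = 1:
new amp(|0⟩) = (0.53059)·a + (-0.847629i)·b = -0.8476i
new amp(|1⟩) = (-0.847629i)·a + (0.53059)·b = 0.5306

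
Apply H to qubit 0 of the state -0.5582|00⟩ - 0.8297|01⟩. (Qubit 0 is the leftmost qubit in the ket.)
-0.3947|00⟩ - 0.5867|01⟩ - 0.3947|10⟩ - 0.5867|11⟩

H on qubit 0 mixes each pair of kets that differ only in qubit 0: amplitudes (a, b) of (|…0…⟩, |…1…⟩) become ((a + b)/√2, (a − b)/√2). Kets absent from the input have amplitude 0.
(|00⟩, |10⟩): (a, b) = (-0.5582, 0) → (-0.3947, -0.3947)
(|01⟩, |11⟩): (a, b) = (-0.8297, 0) → (-0.5867, -0.5867)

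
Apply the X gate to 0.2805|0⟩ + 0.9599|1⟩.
0.9599|0⟩ + 0.2805|1⟩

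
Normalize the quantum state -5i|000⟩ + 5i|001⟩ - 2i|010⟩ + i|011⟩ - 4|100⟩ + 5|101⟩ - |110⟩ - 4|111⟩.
-0.4704i|000⟩ + 0.4704i|001⟩ - 0.1881i|010⟩ + 0.09407i|011⟩ - 0.3763|100⟩ + 0.4704|101⟩ - 0.09407|110⟩ - 0.3763|111⟩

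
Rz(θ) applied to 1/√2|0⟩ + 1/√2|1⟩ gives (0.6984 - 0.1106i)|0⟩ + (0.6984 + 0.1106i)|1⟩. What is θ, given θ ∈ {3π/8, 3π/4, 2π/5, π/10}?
π/10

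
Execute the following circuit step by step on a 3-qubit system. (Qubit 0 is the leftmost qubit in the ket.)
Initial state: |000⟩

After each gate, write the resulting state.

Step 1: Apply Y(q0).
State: i|100⟩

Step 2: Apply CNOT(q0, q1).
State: i|110⟩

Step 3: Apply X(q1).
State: i|100⟩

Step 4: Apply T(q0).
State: (-1/√2 + (1/√2)i)|100⟩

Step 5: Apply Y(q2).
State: (-1/√2 - (1/√2)i)|101⟩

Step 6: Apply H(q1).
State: (-1/2 - (1/2)i)|101⟩ + (-1/2 - (1/2)i)|111⟩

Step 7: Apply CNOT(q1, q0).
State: (-1/2 - (1/2)i)|011⟩ + (-1/2 - (1/2)i)|101⟩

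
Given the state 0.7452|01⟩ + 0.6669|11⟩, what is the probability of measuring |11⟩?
0.4448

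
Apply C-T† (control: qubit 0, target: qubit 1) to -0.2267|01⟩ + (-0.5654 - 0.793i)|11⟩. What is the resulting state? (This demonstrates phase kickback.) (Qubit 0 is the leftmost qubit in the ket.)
-0.2267|01⟩ + (-0.9605 - 0.1609i)|11⟩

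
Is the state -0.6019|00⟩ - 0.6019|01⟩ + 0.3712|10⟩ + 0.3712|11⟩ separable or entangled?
Separable

Writing the state as a|00⟩ + b|01⟩ + c|10⟩ + d|11⟩, it is a product state iff ad − bc = 0.
Here (a, b, c, d) = (-0.6019, -0.6019, 0.3712, 0.3712): ad − bc = (-0.6019)(0.3712) − (-0.6019)(0.3712) = 0, so the state is separable.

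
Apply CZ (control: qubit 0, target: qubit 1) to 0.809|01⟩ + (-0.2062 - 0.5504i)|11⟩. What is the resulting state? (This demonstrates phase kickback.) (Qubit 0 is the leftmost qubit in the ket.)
0.809|01⟩ + (0.2062 + 0.5504i)|11⟩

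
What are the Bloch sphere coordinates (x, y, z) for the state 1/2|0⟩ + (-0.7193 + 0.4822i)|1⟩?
(-0.7193, 0.4822, -0.4999)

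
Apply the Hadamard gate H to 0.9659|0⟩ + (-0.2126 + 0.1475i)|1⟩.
(0.5327 + 0.1043i)|0⟩ + (0.8333 - 0.1043i)|1⟩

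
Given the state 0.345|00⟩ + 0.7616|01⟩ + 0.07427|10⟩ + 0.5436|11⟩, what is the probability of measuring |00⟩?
0.119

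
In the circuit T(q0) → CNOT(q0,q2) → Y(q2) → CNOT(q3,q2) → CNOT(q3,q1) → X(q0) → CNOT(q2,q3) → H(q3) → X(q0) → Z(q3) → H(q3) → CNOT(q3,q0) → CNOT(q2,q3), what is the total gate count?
13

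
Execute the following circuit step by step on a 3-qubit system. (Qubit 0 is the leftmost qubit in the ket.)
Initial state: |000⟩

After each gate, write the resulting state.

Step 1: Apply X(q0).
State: |100⟩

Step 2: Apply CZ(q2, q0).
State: |100⟩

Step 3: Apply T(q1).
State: |100⟩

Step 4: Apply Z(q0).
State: -|100⟩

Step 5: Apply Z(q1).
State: -|100⟩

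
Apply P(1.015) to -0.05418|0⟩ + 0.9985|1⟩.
-0.05418|0⟩ + (0.5268 + 0.8482i)|1⟩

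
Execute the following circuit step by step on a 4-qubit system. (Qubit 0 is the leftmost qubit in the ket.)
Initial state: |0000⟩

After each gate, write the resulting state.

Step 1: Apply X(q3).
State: |0001⟩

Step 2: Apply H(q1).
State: 1/√2|0001⟩ + 1/√2|0101⟩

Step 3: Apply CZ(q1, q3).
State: 1/√2|0001⟩ - 1/√2|0101⟩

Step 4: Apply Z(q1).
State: 1/√2|0001⟩ + 1/√2|0101⟩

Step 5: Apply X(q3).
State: 1/√2|0000⟩ + 1/√2|0100⟩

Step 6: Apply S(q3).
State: 1/√2|0000⟩ + 1/√2|0100⟩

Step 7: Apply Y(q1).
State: -(1/√2)i|0000⟩ + (1/√2)i|0100⟩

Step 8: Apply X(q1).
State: (1/√2)i|0000⟩ - (1/√2)i|0100⟩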